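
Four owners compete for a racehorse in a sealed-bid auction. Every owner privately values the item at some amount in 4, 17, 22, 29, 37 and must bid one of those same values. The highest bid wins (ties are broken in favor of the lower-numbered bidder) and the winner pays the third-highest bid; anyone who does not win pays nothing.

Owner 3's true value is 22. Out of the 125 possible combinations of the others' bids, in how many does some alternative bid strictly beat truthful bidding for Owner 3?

Others bid (4, 4, 29): truth gives 0; bid 29 gives 18 > 0. Violating.
Others bid (4, 4, 37): truth gives 0; bid 37 gives 18 > 0. Violating.
Others bid (4, 17, 29): truth gives 0; bid 29 gives 5 > 0. Violating.
Others bid (4, 17, 37): truth gives 0; bid 37 gives 5 > 0. Violating.
Others bid (4, 4, 4): truth gives 18; no alternative beats it.
Others bid (4, 4, 17): truth gives 18; no alternative beats it.
(Checking all 125 profiles: 24 have a profitable deviation, 101 do not.)

24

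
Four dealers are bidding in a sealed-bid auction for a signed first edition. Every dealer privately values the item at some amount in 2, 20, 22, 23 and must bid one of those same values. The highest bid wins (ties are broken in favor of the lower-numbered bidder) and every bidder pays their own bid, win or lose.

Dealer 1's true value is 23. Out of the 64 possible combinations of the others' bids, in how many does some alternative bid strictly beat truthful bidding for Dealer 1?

Others bid (2, 2, 2): truth gives 0; bid 2 gives 21 > 0. Violating.
Others bid (2, 2, 20): truth gives 0; bid 20 gives 3 > 0. Violating.
Others bid (2, 2, 22): truth gives 0; bid 22 gives 1 > 0. Violating.
Others bid (2, 20, 2): truth gives 0; bid 20 gives 3 > 0. Violating.
Others bid (2, 2, 23): truth gives 0; no alternative beats it.
Others bid (2, 20, 23): truth gives 0; no alternative beats it.
(Checking all 64 profiles: 27 have a profitable deviation, 37 do not.)

27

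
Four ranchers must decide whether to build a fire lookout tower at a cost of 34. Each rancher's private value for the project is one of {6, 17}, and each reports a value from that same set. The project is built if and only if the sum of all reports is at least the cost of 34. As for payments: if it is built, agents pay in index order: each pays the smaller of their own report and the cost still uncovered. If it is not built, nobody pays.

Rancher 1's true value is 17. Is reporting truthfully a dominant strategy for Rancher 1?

Consider the case where Rancher 2 reports 6, Rancher 3 reports 6 and Rancher 4 reports 17.
Truthful report 17: project built, pays 17, utility 17 - 17 = 0.
Report 6 instead: project built, pays 6, utility 17 - 6 = 11.
Since 11 > 0, reporting 6 is strictly better here, so truthful reporting is not dominant.

No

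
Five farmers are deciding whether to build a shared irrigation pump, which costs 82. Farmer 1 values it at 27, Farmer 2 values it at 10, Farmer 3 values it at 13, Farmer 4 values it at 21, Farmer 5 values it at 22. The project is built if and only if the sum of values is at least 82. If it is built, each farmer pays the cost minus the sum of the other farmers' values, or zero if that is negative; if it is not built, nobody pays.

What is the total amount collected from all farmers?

39

Total value 93 ≥ cost 82, so it is built.
Farmer 1: others sum to 66; max(0, 82 - 66) = 16.
Farmer 2: others sum to 83; max(0, 82 - 83) = 0.
Farmer 3: others sum to 80; max(0, 82 - 80) = 2.
Farmer 4: others sum to 72; max(0, 82 - 72) = 10.
Farmer 5: others sum to 71; max(0, 82 - 71) = 11.
Total collected = 16 + 0 + 2 + 10 + 11 = 39.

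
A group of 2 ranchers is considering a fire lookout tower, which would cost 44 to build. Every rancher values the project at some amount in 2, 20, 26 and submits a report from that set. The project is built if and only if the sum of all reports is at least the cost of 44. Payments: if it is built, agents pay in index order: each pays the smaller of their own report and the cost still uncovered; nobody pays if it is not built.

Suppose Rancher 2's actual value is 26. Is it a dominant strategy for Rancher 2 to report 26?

Check each profile of the others' reports and compare truth against every alternative report.
Others report (20): truth gives 2, best alternative gives 0.
Others report (26): truth gives 8, best alternative gives 8.
Others report (2): truth gives 0, best alternative gives 0.
In every case the truthful report is at least as good as any alternative, so it is a dominant strategy.

Yes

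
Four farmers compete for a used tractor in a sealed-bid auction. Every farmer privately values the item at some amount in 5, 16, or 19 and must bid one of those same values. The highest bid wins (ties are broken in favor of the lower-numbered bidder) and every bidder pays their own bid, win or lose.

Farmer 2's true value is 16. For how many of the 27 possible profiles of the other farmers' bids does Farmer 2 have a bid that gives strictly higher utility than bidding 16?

23

Others bid (5, 5, 19): truth gives -16; bid 19 gives -3 > -16. Violating.
Others bid (5, 16, 19): truth gives -16; bid 19 gives -3 > -16. Violating.
Others bid (5, 19, 5): truth gives -16; bid 19 gives -3 > -16. Violating.
Others bid (5, 19, 16): truth gives -16; bid 19 gives -3 > -16. Violating.
Others bid (5, 5, 5): truth gives 0; no alternative beats it.
Others bid (5, 5, 16): truth gives 0; no alternative beats it.
(Checking all 27 profiles: 23 have a profitable deviation, 4 do not.)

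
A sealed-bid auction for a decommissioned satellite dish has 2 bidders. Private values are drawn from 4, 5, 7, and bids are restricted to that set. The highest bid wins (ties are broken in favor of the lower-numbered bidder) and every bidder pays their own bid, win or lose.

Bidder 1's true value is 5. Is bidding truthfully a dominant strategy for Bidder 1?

No

Consider the case where Bidder 2 bids 4.
Truthful bid 5: wins, pays 5, utility 5 - 5 = 0.
Bid 4 instead: wins, pays 4, utility 5 - 4 = 1.
Since 1 > 0, bidding 4 is strictly better here, so truthful bidding is not dominant.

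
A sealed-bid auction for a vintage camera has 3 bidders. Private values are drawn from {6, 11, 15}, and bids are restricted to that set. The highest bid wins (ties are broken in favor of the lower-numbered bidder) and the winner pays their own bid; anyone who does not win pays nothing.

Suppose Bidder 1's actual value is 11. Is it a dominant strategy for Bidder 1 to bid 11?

Consider the case where Bidder 2 bids 6 and Bidder 3 bids 6.
Truthful bid 11: wins, pays 11, utility 11 - 11 = 0.
Bid 6 instead: wins, pays 6, utility 11 - 6 = 5.
Since 5 > 0, bidding 6 is strictly better here, so truthful bidding is not dominant.

No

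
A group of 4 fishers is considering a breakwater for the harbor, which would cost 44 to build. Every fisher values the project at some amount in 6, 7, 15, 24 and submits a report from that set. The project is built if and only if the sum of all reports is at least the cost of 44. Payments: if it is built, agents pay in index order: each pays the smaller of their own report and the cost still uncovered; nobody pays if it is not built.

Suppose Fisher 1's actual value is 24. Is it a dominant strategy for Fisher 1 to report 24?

Consider the case where Fisher 2 reports 6, Fisher 3 reports 6 and Fisher 4 reports 24.
Truthful report 24: project built, pays 24, utility 24 - 24 = 0.
Report 15 instead: project built, pays 15, utility 24 - 15 = 9.
Since 9 > 0, reporting 15 is strictly better here, so truthful reporting is not dominant.

No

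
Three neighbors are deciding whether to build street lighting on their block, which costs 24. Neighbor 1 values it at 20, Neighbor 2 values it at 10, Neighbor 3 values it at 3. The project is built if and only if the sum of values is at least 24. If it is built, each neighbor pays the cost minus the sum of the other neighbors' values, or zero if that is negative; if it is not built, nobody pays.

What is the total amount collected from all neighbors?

Total value 33 ≥ cost 24, so it is built.
Neighbor 1: others sum to 13; max(0, 24 - 13) = 11.
Neighbor 2: others sum to 23; max(0, 24 - 23) = 1.
Neighbor 3: others sum to 30; max(0, 24 - 30) = 0.
Total collected = 11 + 1 + 0 = 12.

12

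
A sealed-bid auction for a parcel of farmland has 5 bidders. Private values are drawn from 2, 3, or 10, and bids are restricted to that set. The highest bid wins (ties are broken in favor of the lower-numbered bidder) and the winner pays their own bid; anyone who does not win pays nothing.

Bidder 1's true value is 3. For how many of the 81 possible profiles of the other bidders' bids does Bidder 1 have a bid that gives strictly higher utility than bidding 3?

Others bid (2, 2, 2, 2): truth gives 0; bid 2 gives 1 > 0. Violating.
Others bid (2, 2, 2, 3): truth gives 0; no alternative beats it.
Others bid (2, 2, 2, 10): truth gives 0; no alternative beats it.
(Checking all 81 profiles: 1 has a profitable deviation, 80 do not.)

1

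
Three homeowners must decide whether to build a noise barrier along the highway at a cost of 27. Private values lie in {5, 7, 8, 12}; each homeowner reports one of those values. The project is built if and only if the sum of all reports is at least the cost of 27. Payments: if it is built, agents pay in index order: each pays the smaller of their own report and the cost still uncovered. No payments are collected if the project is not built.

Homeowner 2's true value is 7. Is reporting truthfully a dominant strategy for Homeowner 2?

Consider the case where Homeowner 1 reports 12 and Homeowner 3 reports 12.
Truthful report 7: project built, pays 7, utility 7 - 7 = 0.
Report 5 instead: project built, pays 5, utility 7 - 5 = 2.
Since 2 > 0, reporting 5 is strictly better here, so truthful reporting is not dominant.

No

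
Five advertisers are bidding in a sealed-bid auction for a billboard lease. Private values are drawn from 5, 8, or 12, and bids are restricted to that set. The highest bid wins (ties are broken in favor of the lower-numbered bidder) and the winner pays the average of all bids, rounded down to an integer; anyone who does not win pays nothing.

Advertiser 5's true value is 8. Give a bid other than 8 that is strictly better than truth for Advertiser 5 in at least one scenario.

12

Suppose Advertiser 1 bids 5, Advertiser 2 bids 5, Advertiser 3 bids 5 and Advertiser 4 bids 8.
Bid 8: loses, pays 0, utility 0.
Bid 12: wins, pays 7, utility 8 - 7 = 1.
So bidding 12 beats truth here (1 > 0).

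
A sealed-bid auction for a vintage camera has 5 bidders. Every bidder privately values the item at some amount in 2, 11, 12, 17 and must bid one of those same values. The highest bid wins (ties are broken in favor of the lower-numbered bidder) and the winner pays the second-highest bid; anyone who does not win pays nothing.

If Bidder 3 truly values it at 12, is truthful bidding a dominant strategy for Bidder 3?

Yes

Check each profile of the others' bids and compare truth against every alternative bid.
Others bid (2, 2, 2, 2): truth gives 10, best alternative gives 10.
Others bid (2, 2, 2, 11): truth gives 1, best alternative gives 1.
Others bid (2, 2, 11, 2): truth gives 1, best alternative gives 1.
Others bid (2, 2, 11, 11): truth gives 1, best alternative gives 1.
Others bid (2, 11, 2, 2): truth gives 1, best alternative gives 1.
Others bid (2, 11, 2, 11): truth gives 1, best alternative gives 1.
(Remaining 250 profiles checked similarly; truth is weakly best in each.)
In every case the truthful bid is at least as good as any alternative, so it is a dominant strategy.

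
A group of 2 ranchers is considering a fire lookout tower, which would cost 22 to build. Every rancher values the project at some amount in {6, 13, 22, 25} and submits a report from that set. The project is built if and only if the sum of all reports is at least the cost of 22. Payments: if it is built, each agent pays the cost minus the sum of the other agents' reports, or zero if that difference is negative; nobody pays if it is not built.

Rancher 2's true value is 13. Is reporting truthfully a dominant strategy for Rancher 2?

Check each profile of the others' reports and compare truth against every alternative report.
Others report (22): truth gives 13, best alternative gives 13.
Others report (25): truth gives 13, best alternative gives 13.
Others report (13): truth gives 4, best alternative gives 4.
Others report (6): truth gives 0, best alternative gives 0.
In every case the truthful report is at least as good as any alternative, so it is a dominant strategy.

Yes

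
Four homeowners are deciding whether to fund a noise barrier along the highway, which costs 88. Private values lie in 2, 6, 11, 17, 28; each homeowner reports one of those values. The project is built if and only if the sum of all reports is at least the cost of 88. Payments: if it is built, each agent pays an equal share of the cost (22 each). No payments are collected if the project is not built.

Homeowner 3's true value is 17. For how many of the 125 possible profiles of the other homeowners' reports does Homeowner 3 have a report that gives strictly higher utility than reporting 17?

4

Others report (17, 28, 28): truth gives -5; report 2 gives 0 > -5. Violating.
Others report (28, 17, 28): truth gives -5; report 2 gives 0 > -5. Violating.
Others report (28, 28, 17): truth gives -5; report 2 gives 0 > -5. Violating.
Others report (28, 28, 28): truth gives -5; report 2 gives 0 > -5. Violating.
Others report (2, 2, 2): truth gives 0; no alternative beats it.
Others report (2, 2, 6): truth gives 0; no alternative beats it.
(Checking all 125 profiles: 4 have a profitable deviation, 121 do not.)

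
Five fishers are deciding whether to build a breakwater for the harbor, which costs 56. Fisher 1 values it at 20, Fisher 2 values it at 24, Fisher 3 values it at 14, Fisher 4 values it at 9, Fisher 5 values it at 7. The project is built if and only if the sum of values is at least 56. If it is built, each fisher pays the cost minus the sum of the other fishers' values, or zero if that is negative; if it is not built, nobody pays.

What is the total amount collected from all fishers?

8

Total value 74 ≥ cost 56, so it is built.
Fisher 1: others sum to 54; max(0, 56 - 54) = 2.
Fisher 2: others sum to 50; max(0, 56 - 50) = 6.
Fisher 3: others sum to 60; max(0, 56 - 60) = 0.
Fisher 4: others sum to 65; max(0, 56 - 65) = 0.
Fisher 5: others sum to 67; max(0, 56 - 67) = 0.
Total collected = 2 + 6 + 0 + 0 + 0 = 8.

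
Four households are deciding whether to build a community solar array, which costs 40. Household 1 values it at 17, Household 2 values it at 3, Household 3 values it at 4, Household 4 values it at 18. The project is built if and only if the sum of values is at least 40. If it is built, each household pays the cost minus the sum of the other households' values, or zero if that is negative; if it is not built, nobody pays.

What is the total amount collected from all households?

Total value 42 ≥ cost 40, so it is built.
Household 1: others sum to 25; max(0, 40 - 25) = 15.
Household 2: others sum to 39; max(0, 40 - 39) = 1.
Household 3: others sum to 38; max(0, 40 - 38) = 2.
Household 4: others sum to 24; max(0, 40 - 24) = 16.
Total collected = 15 + 1 + 2 + 16 = 34.

34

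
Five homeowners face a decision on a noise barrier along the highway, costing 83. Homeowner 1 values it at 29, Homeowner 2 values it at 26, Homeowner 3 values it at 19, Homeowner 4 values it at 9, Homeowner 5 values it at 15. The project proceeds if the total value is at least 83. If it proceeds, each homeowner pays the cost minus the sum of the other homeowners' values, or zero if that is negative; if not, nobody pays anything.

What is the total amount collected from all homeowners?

Total value 98 ≥ cost 83, so it is built.
Homeowner 1: others sum to 69; max(0, 83 - 69) = 14.
Homeowner 2: others sum to 72; max(0, 83 - 72) = 11.
Homeowner 3: others sum to 79; max(0, 83 - 79) = 4.
Homeowner 4: others sum to 89; max(0, 83 - 89) = 0.
Homeowner 5: others sum to 83; max(0, 83 - 83) = 0.
Total collected = 14 + 11 + 4 + 0 + 0 = 29.

29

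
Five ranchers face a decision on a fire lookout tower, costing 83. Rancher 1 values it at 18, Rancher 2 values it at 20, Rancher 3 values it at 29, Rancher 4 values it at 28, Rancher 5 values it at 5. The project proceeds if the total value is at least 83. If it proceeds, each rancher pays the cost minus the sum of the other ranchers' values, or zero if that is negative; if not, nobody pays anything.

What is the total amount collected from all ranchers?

27

Total value 100 ≥ cost 83, so it is built.
Rancher 1: others sum to 82; max(0, 83 - 82) = 1.
Rancher 2: others sum to 80; max(0, 83 - 80) = 3.
Rancher 3: others sum to 71; max(0, 83 - 71) = 12.
Rancher 4: others sum to 72; max(0, 83 - 72) = 11.
Rancher 5: others sum to 95; max(0, 83 - 95) = 0.
Total collected = 1 + 3 + 12 + 11 + 0 = 27.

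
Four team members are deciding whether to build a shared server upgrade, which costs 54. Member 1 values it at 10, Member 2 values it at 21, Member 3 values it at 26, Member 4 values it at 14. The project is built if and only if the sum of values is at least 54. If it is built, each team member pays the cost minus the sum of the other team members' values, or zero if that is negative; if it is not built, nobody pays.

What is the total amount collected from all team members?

Total value 71 ≥ cost 54, so it is built.
Member 1: others sum to 61; max(0, 54 - 61) = 0.
Member 2: others sum to 50; max(0, 54 - 50) = 4.
Member 3: others sum to 45; max(0, 54 - 45) = 9.
Member 4: others sum to 57; max(0, 54 - 57) = 0.
Total collected = 0 + 4 + 9 + 0 = 13.

13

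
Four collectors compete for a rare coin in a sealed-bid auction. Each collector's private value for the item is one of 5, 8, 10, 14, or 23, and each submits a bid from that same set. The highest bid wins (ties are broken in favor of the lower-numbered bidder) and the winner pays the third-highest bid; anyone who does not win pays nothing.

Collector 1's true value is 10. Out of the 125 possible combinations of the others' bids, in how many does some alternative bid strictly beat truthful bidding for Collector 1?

24

Others bid (5, 5, 14): truth gives 0; bid 14 gives 5 > 0. Violating.
Others bid (5, 5, 23): truth gives 0; bid 23 gives 5 > 0. Violating.
Others bid (5, 8, 14): truth gives 0; bid 14 gives 2 > 0. Violating.
Others bid (5, 8, 23): truth gives 0; bid 23 gives 2 > 0. Violating.
Others bid (5, 5, 5): truth gives 5; no alternative beats it.
Others bid (5, 5, 8): truth gives 5; no alternative beats it.
(Checking all 125 profiles: 24 have a profitable deviation, 101 do not.)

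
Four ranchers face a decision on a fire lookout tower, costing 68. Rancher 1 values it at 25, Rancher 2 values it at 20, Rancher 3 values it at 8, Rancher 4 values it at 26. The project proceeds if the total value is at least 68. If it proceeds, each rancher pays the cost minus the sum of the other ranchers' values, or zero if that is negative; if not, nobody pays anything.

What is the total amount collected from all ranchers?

Total value 79 ≥ cost 68, so it is built.
Rancher 1: others sum to 54; max(0, 68 - 54) = 14.
Rancher 2: others sum to 59; max(0, 68 - 59) = 9.
Rancher 3: others sum to 71; max(0, 68 - 71) = 0.
Rancher 4: others sum to 53; max(0, 68 - 53) = 15.
Total collected = 14 + 9 + 0 + 15 = 38.

38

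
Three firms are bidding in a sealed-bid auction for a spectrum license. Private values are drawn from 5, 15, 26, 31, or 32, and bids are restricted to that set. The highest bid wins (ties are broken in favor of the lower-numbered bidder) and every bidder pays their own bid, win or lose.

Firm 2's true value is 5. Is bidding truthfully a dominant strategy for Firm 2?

Yes

Check each profile of the others' bids and compare truth against every alternative bid.
Others bid (5, 26): truth gives -5, best alternative gives -15.
Others bid (5, 31): truth gives -5, best alternative gives -15.
Others bid (5, 32): truth gives -5, best alternative gives -15.
Others bid (15, 5): truth gives -5, best alternative gives -15.
Others bid (15, 15): truth gives -5, best alternative gives -15.
Others bid (15, 26): truth gives -5, best alternative gives -15.
(Remaining 19 profiles checked similarly; truth is weakly best in each.)
In every case the truthful bid is at least as good as any alternative, so it is a dominant strategy.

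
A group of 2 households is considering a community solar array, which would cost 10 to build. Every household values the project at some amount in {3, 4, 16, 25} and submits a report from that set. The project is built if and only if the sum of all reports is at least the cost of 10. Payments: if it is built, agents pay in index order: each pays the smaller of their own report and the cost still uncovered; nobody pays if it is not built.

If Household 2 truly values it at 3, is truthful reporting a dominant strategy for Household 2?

Yes

Check each profile of the others' reports and compare truth against every alternative report.
Others report (16): truth gives 3, best alternative gives 3.
Others report (25): truth gives 3, best alternative gives 3.
Others report (3): truth gives 0, best alternative gives 0.
Others report (4): truth gives 0, best alternative gives 0.
In every case the truthful report is at least as good as any alternative, so it is a dominant strategy.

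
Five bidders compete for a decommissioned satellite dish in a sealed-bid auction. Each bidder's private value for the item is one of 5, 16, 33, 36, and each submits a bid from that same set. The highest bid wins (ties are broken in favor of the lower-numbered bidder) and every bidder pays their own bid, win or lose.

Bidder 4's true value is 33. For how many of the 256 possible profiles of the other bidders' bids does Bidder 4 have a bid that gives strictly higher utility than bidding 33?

Others bid (5, 5, 5, 5): truth gives 0; bid 16 gives 17 > 0. Violating.
Others bid (5, 5, 5, 16): truth gives 0; bid 16 gives 17 > 0. Violating.
Others bid (5, 5, 5, 36): truth gives -33; bid 36 gives -3 > -33. Violating.
Others bid (5, 5, 16, 36): truth gives -33; bid 36 gives -3 > -33. Violating.
Others bid (5, 5, 5, 33): truth gives 0; no alternative beats it.
Others bid (5, 5, 16, 5): truth gives 0; no alternative beats it.
(Checking all 256 profiles: 234 have a profitable deviation, 22 do not.)

234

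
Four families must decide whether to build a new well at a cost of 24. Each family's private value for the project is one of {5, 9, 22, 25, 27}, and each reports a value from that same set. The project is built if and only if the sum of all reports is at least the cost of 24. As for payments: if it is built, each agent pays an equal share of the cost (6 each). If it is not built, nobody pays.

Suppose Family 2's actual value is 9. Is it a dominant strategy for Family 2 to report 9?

Check each profile of the others' reports and compare truth against every alternative report.
Others report (5, 5, 5): truth gives 3, best alternative gives 3.
Others report (5, 5, 9): truth gives 3, best alternative gives 3.
Others report (5, 5, 22): truth gives 3, best alternative gives 3.
Others report (5, 5, 25): truth gives 3, best alternative gives 3.
Others report (5, 5, 27): truth gives 3, best alternative gives 3.
Others report (5, 9, 5): truth gives 3, best alternative gives 3.
(Remaining 119 profiles checked similarly; truth is weakly best in each.)
In every case the truthful report is at least as good as any alternative, so it is a dominant strategy.

Yes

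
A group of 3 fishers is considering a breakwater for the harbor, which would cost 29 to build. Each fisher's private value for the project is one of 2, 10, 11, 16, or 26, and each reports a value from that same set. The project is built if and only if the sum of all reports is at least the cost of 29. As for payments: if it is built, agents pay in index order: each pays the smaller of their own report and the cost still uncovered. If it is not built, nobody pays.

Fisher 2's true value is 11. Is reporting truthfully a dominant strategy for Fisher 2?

No

Consider the case where Fisher 1 reports 2 and Fisher 3 reports 26.
Truthful report 11: project built, pays 11, utility 11 - 11 = 0.
Report 2 instead: project built, pays 2, utility 11 - 2 = 9.
Since 9 > 0, reporting 2 is strictly better here, so truthful reporting is not dominant.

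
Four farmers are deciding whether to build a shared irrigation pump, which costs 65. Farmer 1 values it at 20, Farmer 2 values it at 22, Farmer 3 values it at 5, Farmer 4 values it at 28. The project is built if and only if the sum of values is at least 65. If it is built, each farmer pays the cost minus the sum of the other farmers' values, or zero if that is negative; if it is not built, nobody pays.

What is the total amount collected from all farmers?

Total value 75 ≥ cost 65, so it is built.
Farmer 1: others sum to 55; max(0, 65 - 55) = 10.
Farmer 2: others sum to 53; max(0, 65 - 53) = 12.
Farmer 3: others sum to 70; max(0, 65 - 70) = 0.
Farmer 4: others sum to 47; max(0, 65 - 47) = 18.
Total collected = 10 + 12 + 0 + 18 = 40.

40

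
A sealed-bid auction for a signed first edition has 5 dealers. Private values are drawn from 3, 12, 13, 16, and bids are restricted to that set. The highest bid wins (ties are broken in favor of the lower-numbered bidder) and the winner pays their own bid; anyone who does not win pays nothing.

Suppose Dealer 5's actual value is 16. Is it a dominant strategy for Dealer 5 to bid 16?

Consider the case where Dealer 1 bids 3, Dealer 2 bids 3, Dealer 3 bids 3 and Dealer 4 bids 3.
Truthful bid 16: wins, pays 16, utility 16 - 16 = 0.
Bid 12 instead: wins, pays 12, utility 16 - 12 = 4.
Since 4 > 0, bidding 12 is strictly better here, so truthful bidding is not dominant.

No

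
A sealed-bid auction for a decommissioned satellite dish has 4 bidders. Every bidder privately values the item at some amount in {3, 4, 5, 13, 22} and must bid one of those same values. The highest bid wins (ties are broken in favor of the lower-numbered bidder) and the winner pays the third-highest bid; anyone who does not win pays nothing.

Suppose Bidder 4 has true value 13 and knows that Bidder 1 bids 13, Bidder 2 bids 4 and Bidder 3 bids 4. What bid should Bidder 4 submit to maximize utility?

22

Bid 3: loses, pays 0, utility 0.
Bid 4: loses, pays 0, utility 0.
Bid 5: loses, pays 0, utility 0.
Bid 13: loses, pays 0, utility 0.
Bid 22: wins, pays 4, utility 13 - 4 = 9.
The best choice is 22 with utility 9.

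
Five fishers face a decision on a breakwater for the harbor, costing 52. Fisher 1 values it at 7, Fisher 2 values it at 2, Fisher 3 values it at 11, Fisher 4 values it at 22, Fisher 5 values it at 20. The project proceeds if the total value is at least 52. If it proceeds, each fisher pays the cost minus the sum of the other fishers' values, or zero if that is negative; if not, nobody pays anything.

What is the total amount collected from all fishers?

23

Total value 62 ≥ cost 52, so it is built.
Fisher 1: others sum to 55; max(0, 52 - 55) = 0.
Fisher 2: others sum to 60; max(0, 52 - 60) = 0.
Fisher 3: others sum to 51; max(0, 52 - 51) = 1.
Fisher 4: others sum to 40; max(0, 52 - 40) = 12.
Fisher 5: others sum to 42; max(0, 52 - 42) = 10.
Total collected = 0 + 0 + 1 + 12 + 10 = 23.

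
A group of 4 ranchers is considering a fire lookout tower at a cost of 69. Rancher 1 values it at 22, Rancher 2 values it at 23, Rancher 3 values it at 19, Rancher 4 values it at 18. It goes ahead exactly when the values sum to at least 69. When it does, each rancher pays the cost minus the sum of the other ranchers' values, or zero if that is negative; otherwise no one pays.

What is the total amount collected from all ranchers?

Total value 82 ≥ cost 69, so it is built.
Rancher 1: others sum to 60; max(0, 69 - 60) = 9.
Rancher 2: others sum to 59; max(0, 69 - 59) = 10.
Rancher 3: others sum to 63; max(0, 69 - 63) = 6.
Rancher 4: others sum to 64; max(0, 69 - 64) = 5.
Total collected = 9 + 10 + 6 + 5 = 30.

30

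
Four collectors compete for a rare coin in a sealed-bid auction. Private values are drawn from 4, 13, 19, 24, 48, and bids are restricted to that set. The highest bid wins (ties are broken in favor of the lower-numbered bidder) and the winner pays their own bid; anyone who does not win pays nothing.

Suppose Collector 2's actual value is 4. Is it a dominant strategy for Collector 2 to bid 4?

Check each profile of the others' bids and compare truth against every alternative bid.
Others bid (4, 4, 4): truth gives 0, best alternative gives -9.
Others bid (4, 4, 13): truth gives 0, best alternative gives -9.
Others bid (4, 13, 4): truth gives 0, best alternative gives -9.
Others bid (4, 13, 13): truth gives 0, best alternative gives -9.
Others bid (4, 4, 19): truth gives 0, best alternative gives 0.
Others bid (4, 4, 24): truth gives 0, best alternative gives 0.
(Remaining 119 profiles checked similarly; truth is weakly best in each.)
In every case the truthful bid is at least as good as any alternative, so it is a dominant strategy.

Yes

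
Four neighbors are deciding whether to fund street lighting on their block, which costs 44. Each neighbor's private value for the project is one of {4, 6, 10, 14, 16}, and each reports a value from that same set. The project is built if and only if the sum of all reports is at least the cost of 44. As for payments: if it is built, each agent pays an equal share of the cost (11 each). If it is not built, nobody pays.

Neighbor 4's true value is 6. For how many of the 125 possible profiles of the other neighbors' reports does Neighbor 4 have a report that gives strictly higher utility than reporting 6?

Others report (6, 16, 16): truth gives -5; report 4 gives 0 > -5. Violating.
Others report (10, 14, 14): truth gives -5; report 4 gives 0 > -5. Violating.
Others report (14, 10, 14): truth gives -5; report 4 gives 0 > -5. Violating.
Others report (14, 14, 10): truth gives -5; report 4 gives 0 > -5. Violating.
Others report (4, 4, 4): truth gives 0; no alternative beats it.
Others report (4, 4, 6): truth gives 0; no alternative beats it.
(Checking all 125 profiles: 6 have a profitable deviation, 119 do not.)

6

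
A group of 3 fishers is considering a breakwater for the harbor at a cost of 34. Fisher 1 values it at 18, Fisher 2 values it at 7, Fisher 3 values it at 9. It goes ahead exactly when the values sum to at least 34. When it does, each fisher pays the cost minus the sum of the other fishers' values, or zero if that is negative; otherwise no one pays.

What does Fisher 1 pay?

18

Total value 34 ≥ cost 34, so the project is built.
The other fishers' values sum to 16.
Cost minus that sum is 34 - 16 = 18.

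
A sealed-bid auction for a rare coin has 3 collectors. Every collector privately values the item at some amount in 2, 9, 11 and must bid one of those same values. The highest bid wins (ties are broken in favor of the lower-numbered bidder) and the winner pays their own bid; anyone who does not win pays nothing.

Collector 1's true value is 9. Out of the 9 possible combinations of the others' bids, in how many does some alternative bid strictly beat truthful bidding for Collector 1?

Others bid (2, 2): truth gives 0; bid 2 gives 7 > 0. Violating.
Others bid (2, 9): truth gives 0; no alternative beats it.
Others bid (2, 11): truth gives 0; no alternative beats it.
(Checking all 9 profiles: 1 has a profitable deviation, 8 do not.)

1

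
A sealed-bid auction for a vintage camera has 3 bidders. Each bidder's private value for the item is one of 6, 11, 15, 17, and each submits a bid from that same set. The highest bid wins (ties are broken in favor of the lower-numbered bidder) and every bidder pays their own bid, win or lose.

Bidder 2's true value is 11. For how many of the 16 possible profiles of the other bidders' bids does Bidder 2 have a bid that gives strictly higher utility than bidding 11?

Others bid (6, 15): truth gives -11; bid 15 gives -4 > -11. Violating.
Others bid (6, 17): truth gives -11; bid 6 gives -6 > -11. Violating.
Others bid (11, 6): truth gives -11; bid 15 gives -4 > -11. Violating.
Others bid (11, 11): truth gives -11; bid 15 gives -4 > -11. Violating.
Others bid (6, 6): truth gives 0; no alternative beats it.
Others bid (6, 11): truth gives 0; no alternative beats it.
(Checking all 16 profiles: 14 have a profitable deviation, 2 do not.)

14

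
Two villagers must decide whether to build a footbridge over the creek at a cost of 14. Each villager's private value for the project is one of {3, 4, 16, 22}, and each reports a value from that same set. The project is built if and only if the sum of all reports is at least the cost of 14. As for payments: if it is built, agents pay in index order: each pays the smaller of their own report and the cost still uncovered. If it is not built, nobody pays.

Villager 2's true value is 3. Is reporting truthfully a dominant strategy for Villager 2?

Check each profile of the others' reports and compare truth against every alternative report.
Others report (16): truth gives 3, best alternative gives 3.
Others report (22): truth gives 3, best alternative gives 3.
Others report (3): truth gives 0, best alternative gives 0.
Others report (4): truth gives 0, best alternative gives 0.
In every case the truthful report is at least as good as any alternative, so it is a dominant strategy.

Yes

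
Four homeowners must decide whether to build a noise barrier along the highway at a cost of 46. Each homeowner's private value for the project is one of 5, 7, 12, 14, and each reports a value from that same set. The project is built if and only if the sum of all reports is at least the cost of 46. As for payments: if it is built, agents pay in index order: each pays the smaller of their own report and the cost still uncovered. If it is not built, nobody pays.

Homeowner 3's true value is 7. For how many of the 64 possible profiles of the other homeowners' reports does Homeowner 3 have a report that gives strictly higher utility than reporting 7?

1

Others report (14, 14, 14): truth gives 0; report 5 gives 2 > 0. Violating.
Others report (5, 5, 5): truth gives 0; no alternative beats it.
Others report (5, 5, 7): truth gives 0; no alternative beats it.
(Checking all 64 profiles: 1 has a profitable deviation, 63 do not.)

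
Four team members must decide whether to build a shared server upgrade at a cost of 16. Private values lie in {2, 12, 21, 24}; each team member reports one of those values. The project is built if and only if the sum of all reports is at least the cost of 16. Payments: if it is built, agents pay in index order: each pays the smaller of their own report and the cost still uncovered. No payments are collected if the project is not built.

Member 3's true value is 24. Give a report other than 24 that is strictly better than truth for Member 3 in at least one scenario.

2

Suppose Member 1 reports 2, Member 2 reports 2 and Member 4 reports 12.
Report 24: project built, pays 12, utility 24 - 12 = 12.
Report 2: project built, pays 2, utility 24 - 2 = 22.
So reporting 2 beats truth here (22 > 12).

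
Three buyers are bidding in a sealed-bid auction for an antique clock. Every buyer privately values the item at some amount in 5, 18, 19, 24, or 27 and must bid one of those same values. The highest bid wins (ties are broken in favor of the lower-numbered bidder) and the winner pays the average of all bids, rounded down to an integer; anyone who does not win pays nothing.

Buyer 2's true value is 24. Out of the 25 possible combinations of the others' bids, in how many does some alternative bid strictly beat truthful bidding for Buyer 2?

Others bid (5, 5): truth gives 13; bid 18 gives 15 > 13. Violating.
Others bid (5, 18): truth gives 9; bid 18 gives 11 > 9. Violating.
Others bid (5, 19): truth gives 8; bid 19 gives 10 > 8. Violating.
Others bid (5, 27): truth gives 0; bid 27 gives 5 > 0. Violating.
Others bid (5, 24): truth gives 7; no alternative beats it.
Others bid (18, 24): truth gives 2; no alternative beats it.
(Checking all 25 profiles: 10 have a profitable deviation, 15 do not.)

10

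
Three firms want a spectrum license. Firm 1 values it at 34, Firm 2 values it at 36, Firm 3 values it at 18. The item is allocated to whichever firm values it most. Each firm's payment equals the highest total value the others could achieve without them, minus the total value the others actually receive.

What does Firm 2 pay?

34

Firm 2 has the highest value and receives the item.
Without Firm 2, the item would go to the next-highest value, 34, so the others could achieve 34.
With Firm 2 present and winning, the others receive nothing, so their total is 0.
Payment = 34 - 0 = 34.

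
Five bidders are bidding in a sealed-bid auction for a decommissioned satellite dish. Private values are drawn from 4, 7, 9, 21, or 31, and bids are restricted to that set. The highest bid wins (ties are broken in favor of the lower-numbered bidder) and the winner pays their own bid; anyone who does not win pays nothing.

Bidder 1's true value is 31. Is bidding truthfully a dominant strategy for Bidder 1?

No

Consider the case where Bidder 2 bids 4, Bidder 3 bids 4, Bidder 4 bids 4 and Bidder 5 bids 4.
Truthful bid 31: wins, pays 31, utility 31 - 31 = 0.
Bid 4 instead: wins, pays 4, utility 31 - 4 = 27.
Since 27 > 0, bidding 4 is strictly better here, so truthful bidding is not dominant.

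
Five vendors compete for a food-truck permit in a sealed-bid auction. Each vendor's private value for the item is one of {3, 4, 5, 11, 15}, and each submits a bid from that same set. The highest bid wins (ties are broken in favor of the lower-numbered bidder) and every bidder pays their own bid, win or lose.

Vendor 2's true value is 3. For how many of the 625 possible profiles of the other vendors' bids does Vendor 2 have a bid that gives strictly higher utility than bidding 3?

54

Others bid (3, 3, 3, 3): truth gives -3; bid 4 gives -1 > -3. Violating.
Others bid (3, 3, 3, 4): truth gives -3; bid 4 gives -1 > -3. Violating.
Others bid (3, 3, 3, 5): truth gives -3; bid 5 gives -2 > -3. Violating.
Others bid (3, 3, 4, 3): truth gives -3; bid 4 gives -1 > -3. Violating.
Others bid (3, 3, 3, 11): truth gives -3; no alternative beats it.
Others bid (3, 3, 3, 15): truth gives -3; no alternative beats it.
(Checking all 625 profiles: 54 have a profitable deviation, 571 do not.)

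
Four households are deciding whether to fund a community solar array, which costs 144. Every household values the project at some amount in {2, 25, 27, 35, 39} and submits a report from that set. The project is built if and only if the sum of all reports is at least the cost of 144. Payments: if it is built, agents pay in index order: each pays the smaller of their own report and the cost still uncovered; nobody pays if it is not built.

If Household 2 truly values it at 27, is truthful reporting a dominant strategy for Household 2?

Check each profile of the others' reports and compare truth against every alternative report.
Others report (2, 2, 2): truth gives 0, best alternative gives 0.
Others report (2, 2, 25): truth gives 0, best alternative gives 0.
Others report (2, 2, 27): truth gives 0, best alternative gives 0.
Others report (2, 2, 35): truth gives 0, best alternative gives 0.
Others report (2, 2, 39): truth gives 0, best alternative gives 0.
Others report (2, 25, 2): truth gives 0, best alternative gives 0.
(Remaining 119 profiles checked similarly; truth is weakly best in each.)
In every case the truthful report is at least as good as any alternative, so it is a dominant strategy.

Yes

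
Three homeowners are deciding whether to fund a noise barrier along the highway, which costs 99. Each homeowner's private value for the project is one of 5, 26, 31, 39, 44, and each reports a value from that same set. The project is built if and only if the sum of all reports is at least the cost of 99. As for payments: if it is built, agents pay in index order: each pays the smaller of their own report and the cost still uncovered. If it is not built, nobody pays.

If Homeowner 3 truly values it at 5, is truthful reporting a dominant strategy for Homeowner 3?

Yes

Check each profile of the others' reports and compare truth against every alternative report.
Others report (31, 44): truth gives 0, best alternative gives -19.
Others report (44, 31): truth gives 0, best alternative gives -19.
Others report (39, 39): truth gives 0, best alternative gives -16.
Others report (39, 44): truth gives 0, best alternative gives -11.
Others report (44, 39): truth gives 0, best alternative gives -11.
Others report (44, 44): truth gives 0, best alternative gives -6.
(Remaining 19 profiles checked similarly; truth is weakly best in each.)
In every case the truthful report is at least as good as any alternative, so it is a dominant strategy.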